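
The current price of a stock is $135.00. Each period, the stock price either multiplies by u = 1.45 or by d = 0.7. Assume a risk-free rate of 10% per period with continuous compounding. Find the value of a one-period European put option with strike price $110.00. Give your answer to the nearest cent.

Risk-neutral probability p = (e^0.1 − 0.7)/(1.45 − 0.7) = 0.4052/0.7500 = 0.5402
Terminal stock prices: S_u = 195.8, S_d = 94.5
Terminal payoffs (K − S): max(-85.75, 0) = 0, max(15.5, 0) = 15.5
Node 0 (S = 135): V_0 = e^(−0.1)·[0.5402·0.0000 + 0.4598·15.5000] = 6.4483

$6.45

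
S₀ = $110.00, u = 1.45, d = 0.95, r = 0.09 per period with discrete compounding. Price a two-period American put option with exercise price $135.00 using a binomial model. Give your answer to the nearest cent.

$25.00

Risk-neutral probability p = (1 + 0.09 − 0.95)/(1.45 − 0.95) = 0.1400/0.5000 = 0.2800
Terminal stock prices: S_uu = 231.3, S_ud = 151.5, S_dd = 99.27
Terminal payoffs (K − S): max(-96.28, 0) = 0, max(-16.53, 0) = 0, max(35.73, 0) = 35.73
Node u (S = 159.5): continuation = 1/1.09·[0.2800·0.0000 + 0.7200·0.0000] = 0.0000; exercise value = 0.0000 ≤ continuation, so V_u = 0.0000
Node d (S = 104.5): continuation = 1/1.09·[0.2800·0.0000 + 0.7200·35.7250] = 23.5982; exercise value = 30.5000 > continuation, so V_d = 30.5000 (exercise)
Node 0 (S = 110): continuation = 1/1.09·[0.2800·0.0000 + 0.7200·30.5000] = 20.1468; exercise value = 25.0000 > continuation, so V_0 = 25.0000 (exercise)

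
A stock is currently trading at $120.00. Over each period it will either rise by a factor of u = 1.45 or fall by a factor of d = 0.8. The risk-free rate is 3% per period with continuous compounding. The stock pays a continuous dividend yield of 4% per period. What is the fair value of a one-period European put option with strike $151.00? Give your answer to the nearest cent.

Per-period risk-free factor R = e^0.03 = 1.0305; dividend-adjusted growth = e^(0.03−0.04) = 0.9900.
Risk-neutral probability p = (0.9900 − 0.8)/(1.45 − 0.8) = 0.1900/0.6500 = 0.2924
Terminal stock prices: S_u = 174, S_d = 96
Terminal payoffs (K − S): max(-23, 0) = 0, max(55, 0) = 55
Node 0 (S = 120): V_0 = e^(−0.03)·[0.2924·0.0000 + 0.7076·55.0000] = 37.7686

$37.77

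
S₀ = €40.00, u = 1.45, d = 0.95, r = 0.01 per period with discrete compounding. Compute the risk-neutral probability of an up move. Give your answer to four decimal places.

p = 0.1200

Risk-neutral probability p = (1 + 0.01 − 0.95)/(1.45 − 0.95) = 0.0600/0.5000 = 0.1200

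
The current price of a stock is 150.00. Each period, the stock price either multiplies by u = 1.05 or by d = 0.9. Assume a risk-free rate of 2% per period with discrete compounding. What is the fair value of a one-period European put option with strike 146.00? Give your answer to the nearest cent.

Risk-neutral probability p = (1 + 0.02 − 0.9)/(1.05 − 0.9) = 0.1200/0.1500 = 0.8000
Terminal stock prices: S_u = 157.5, S_d = 135
Terminal payoffs (K − S): max(-11.5, 0) = 0, max(11, 0) = 11
Node 0 (S = 150): V_0 = 1/1.02·[0.8000·0.0000 + 0.2000·11.0000] = 2.1569

2.16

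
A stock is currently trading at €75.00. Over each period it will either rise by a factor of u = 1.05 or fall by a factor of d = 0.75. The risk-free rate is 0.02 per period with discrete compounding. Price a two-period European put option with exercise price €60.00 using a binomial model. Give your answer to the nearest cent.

Risk-neutral probability p = (1 + 0.02 − 0.75)/(1.05 − 0.75) = 0.2700/0.3000 = 0.9000
Terminal stock prices: S_uu = 82.69, S_ud = 59.06, S_dd = 42.19
Terminal payoffs (K − S): max(-22.69, 0) = 0, max(0.9375, 0) = 0.9375, max(17.81, 0) = 17.81
Node u (S = 78.75): V_u = 1/1.02·[0.9000·0.0000 + 0.1000·0.9375] = 0.0919
Node d (S = 56.25): V_d = 1/1.02·[0.9000·0.9375 + 0.1000·17.8125] = 2.5735
Node 0 (S = 75): V_0 = 1/1.02·[0.9000·0.0919 + 0.1000·2.5735] = 0.3334

€0.33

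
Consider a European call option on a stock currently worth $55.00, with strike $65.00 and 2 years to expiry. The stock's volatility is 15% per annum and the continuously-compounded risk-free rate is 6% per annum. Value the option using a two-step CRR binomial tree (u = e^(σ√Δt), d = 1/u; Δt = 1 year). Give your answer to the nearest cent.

CRR parameters: u = e^(σ√Δt) = e^(0.15·√1) = 1.1618, d = 1/u = 0.8607
Per-period rate: rΔt = 0.06·1 = 0.06, so R = e^0.06 = 1.0618
Risk-neutral probability p = (e^0.06 − 0.8607)/(1.1618 − 0.8607) = 0.2011/0.3011 = 0.6679
Terminal stock prices: S_uu = 74.24, S_ud = 55, S_dd = 40.75
Terminal payoffs (S − K): max(9.242, 0) = 9.242, max(-10, 0) = 0, max(-24.25, 0) = 0
Node u (S = 63.9): V_u = e^(−0.06)·[0.6679·9.2422 + 0.3321·0.0000] = 5.8136
Node d (S = 47.34): V_d = e^(−0.06)·[0.6679·0.0000 + 0.3321·0.0000] = 0.0000
Node 0 (S = 55): V_0 = e^(−0.06)·[0.6679·5.8136 + 0.3321·0.0000] = 3.6569

$3.66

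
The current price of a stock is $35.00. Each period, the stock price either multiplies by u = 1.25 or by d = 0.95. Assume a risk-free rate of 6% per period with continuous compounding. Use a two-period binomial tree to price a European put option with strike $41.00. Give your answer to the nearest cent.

$3.28

Risk-neutral probability p = (e^0.06 − 0.95)/(1.25 − 0.95) = 0.1118/0.3000 = 0.3728
Terminal stock prices: S_uu = 54.69, S_ud = 41.56, S_dd = 31.59
Terminal payoffs (K − S): max(-13.69, 0) = 0, max(-0.5625, 0) = 0, max(9.413, 0) = 9.413
Node u (S = 43.75): V_u = e^(−0.06)·[0.3728·0.0000 + 0.6272·0.0000] = 0.0000
Node d (S = 33.25): V_d = e^(−0.06)·[0.3728·0.0000 + 0.6272·9.4125] = 5.5598
Node 0 (S = 35): V_0 = e^(−0.06)·[0.3728·0.0000 + 0.6272·5.5598] = 3.2841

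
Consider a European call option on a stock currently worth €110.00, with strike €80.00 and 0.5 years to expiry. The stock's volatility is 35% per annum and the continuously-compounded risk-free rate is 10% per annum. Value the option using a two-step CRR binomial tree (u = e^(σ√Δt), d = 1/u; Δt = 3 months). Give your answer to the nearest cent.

€34.43

CRR parameters: u = e^(σ√Δt) = e^(0.35·√0.25) = 1.1912, d = 1/u = 0.8395
Per-period rate: rΔt = 0.1·0.25 = 0.025, so R = e^0.025 = 1.0253
Risk-neutral probability p = (e^0.025 − 0.8395)/(1.1912 − 0.8395) = 0.1859/0.3518 = 0.5283
Terminal stock prices: S_uu = 156.1, S_ud = 110, S_dd = 77.52
Terminal payoffs (S − K): max(76.1, 0) = 76.1, max(30, 0) = 30, max(-2.484, 0) = 0
Node u (S = 131): V_u = e^(−0.025)·[0.5283·76.0974 + 0.4717·30.0000] = 53.0123
Node d (S = 92.34): V_d = e^(−0.025)·[0.5283·30.0000 + 0.4717·0.0000] = 15.4583
Node 0 (S = 110): V_0 = e^(−0.025)·[0.5283·53.0123 + 0.4717·15.4583] = 34.4274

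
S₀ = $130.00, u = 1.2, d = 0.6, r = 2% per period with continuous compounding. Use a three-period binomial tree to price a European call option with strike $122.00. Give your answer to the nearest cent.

$33.20

Risk-neutral probability p = (e^0.02 − 0.6)/(1.2 − 0.6) = 0.4202/0.6000 = 0.7003
Terminal stock prices: S_uuu = 224.6, S_uud = 112.3, S_udd = 56.16, S_ddd = 28.08
Terminal payoffs (S − K): max(102.6, 0) = 102.6, max(-9.68, 0) = 0, max(-65.84, 0) = 0, max(-93.92, 0) = 0
Node uu (S = 187.2): V_uu = e^(−0.02)·[0.7003·102.6400 + 0.2997·0.0000] = 70.4591
Node ud (S = 93.6): V_ud = e^(−0.02)·[0.7003·0.0000 + 0.2997·0.0000] = 0.0000
Node dd (S = 46.8): V_dd = e^(−0.02)·[0.7003·0.0000 + 0.2997·0.0000] = 0.0000
Node u (S = 156): V_u = e^(−0.02)·[0.7003·70.4591 + 0.2997·0.0000] = 48.3679
Node d (S = 78): V_d = e^(−0.02)·[0.7003·0.0000 + 0.2997·0.0000] = 0.0000
Node 0 (S = 130): V_0 = e^(−0.02)·[0.7003·48.3679 + 0.2997·0.0000] = 33.2030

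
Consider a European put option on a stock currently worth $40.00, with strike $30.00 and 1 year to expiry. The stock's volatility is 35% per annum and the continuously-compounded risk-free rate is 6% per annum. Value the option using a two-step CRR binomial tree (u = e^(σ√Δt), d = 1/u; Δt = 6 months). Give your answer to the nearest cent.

CRR parameters: u = e^(σ√Δt) = e^(0.35·√0.5) = 1.2808, d = 1/u = 0.7808
Per-period rate: rΔt = 0.06·0.5 = 0.03, so R = e^0.03 = 1.0305
Risk-neutral probability p = (e^0.03 − 0.7808)/(1.2808 − 0.7808) = 0.2497/0.5000 = 0.4993
Terminal stock prices: S_uu = 65.62, S_ud = 40, S_dd = 24.38
Terminal payoffs (K − S): max(-35.62, 0) = 0, max(-10, 0) = 0, max(5.617, 0) = 5.617
Node u (S = 51.23): V_u = e^(−0.03)·[0.4993·0.0000 + 0.5007·0.0000] = 0.0000
Node d (S = 31.23): V_d = e^(−0.03)·[0.4993·0.0000 + 0.5007·5.6165] = 2.7288
Node 0 (S = 40): V_0 = e^(−0.03)·[0.4993·0.0000 + 0.5007·2.7288] = 1.3258

$1.33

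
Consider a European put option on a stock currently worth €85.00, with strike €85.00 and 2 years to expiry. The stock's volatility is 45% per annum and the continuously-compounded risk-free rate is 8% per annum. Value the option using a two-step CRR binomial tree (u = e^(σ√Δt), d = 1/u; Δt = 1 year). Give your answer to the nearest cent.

€11.67

CRR parameters: u = e^(σ√Δt) = e^(0.45·√1) = 1.5683, d = 1/u = 0.6376
Per-period rate: rΔt = 0.08·1 = 0.08, so R = e^0.08 = 1.0833
Risk-neutral probability p = (e^0.08 − 0.6376)/(1.5683 − 0.6376) = 0.4457/0.9307 = 0.4789
Terminal stock prices: S_uu = 209.1, S_ud = 85, S_dd = 34.56
Terminal payoffs (K − S): max(-124.1, 0) = 0, max(0, 0) = 0, max(50.44, 0) = 50.44
Node u (S = 133.3): V_u = e^(−0.08)·[0.4789·0.0000 + 0.5211·0.0000] = 0.0000
Node d (S = 54.2): V_d = e^(−0.08)·[0.4789·0.0000 + 0.5211·50.4416] = 24.2665
Node 0 (S = 85): V_0 = e^(−0.08)·[0.4789·0.0000 + 0.5211·24.2665] = 11.6742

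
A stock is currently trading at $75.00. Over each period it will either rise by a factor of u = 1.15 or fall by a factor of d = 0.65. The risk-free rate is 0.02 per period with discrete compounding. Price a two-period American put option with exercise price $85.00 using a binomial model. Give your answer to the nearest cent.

$14.59

Risk-neutral probability p = (1 + 0.02 − 0.65)/(1.15 − 0.65) = 0.3700/0.5000 = 0.7400
Terminal stock prices: S_uu = 99.19, S_ud = 56.06, S_dd = 31.69
Terminal payoffs (K − S): max(-14.19, 0) = 0, max(28.94, 0) = 28.94, max(53.31, 0) = 53.31
Node u (S = 86.25): continuation = 1/1.02·[0.7400·0.0000 + 0.2600·28.9375] = 7.3762; exercise value = 0.0000 ≤ continuation, so V_u = 7.3762
Node d (S = 48.75): continuation = 1/1.02·[0.7400·28.9375 + 0.2600·53.3125] = 34.5833; exercise value = 36.2500 > continuation, so V_d = 36.2500 (exercise)
Node 0 (S = 75): continuation = 1/1.02·[0.7400·7.3762 + 0.2600·36.2500] = 14.5916; exercise value = 10.0000 ≤ continuation, so V_0 = 14.5916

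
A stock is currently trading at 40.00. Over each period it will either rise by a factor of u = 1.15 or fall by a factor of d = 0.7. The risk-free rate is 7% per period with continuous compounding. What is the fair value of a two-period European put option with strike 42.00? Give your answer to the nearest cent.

3.01

Risk-neutral probability p = (e^0.07 − 0.7)/(1.15 − 0.7) = 0.3725/0.4500 = 0.8278
Terminal stock prices: S_uu = 52.9, S_ud = 32.2, S_dd = 19.6
Terminal payoffs (K − S): max(-10.9, 0) = 0, max(9.8, 0) = 9.8, max(22.4, 0) = 22.4
Node u (S = 46): V_u = e^(−0.07)·[0.8278·0.0000 + 0.1722·9.8000] = 1.5735
Node d (S = 28): V_d = e^(−0.07)·[0.8278·9.8000 + 0.1722·22.4000] = 11.1605
Node 0 (S = 40): V_0 = e^(−0.07)·[0.8278·1.5735 + 0.1722·11.1605] = 3.0064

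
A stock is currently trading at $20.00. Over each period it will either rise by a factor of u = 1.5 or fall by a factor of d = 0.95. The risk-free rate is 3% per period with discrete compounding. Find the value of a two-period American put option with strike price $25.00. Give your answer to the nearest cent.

Risk-neutral probability p = (1 + 0.03 − 0.95)/(1.5 − 0.95) = 0.0800/0.5500 = 0.1455
Terminal stock prices: S_uu = 45, S_ud = 28.5, S_dd = 18.05
Terminal payoffs (K − S): max(-20, 0) = 0, max(-3.5, 0) = 0, max(6.95, 0) = 6.95
Node u (S = 30): continuation = 1/1.03·[0.1455·0.0000 + 0.8545·0.0000] = 0.0000; exercise value = 0.0000 ≤ continuation, so V_u = 0.0000
Node d (S = 19): continuation = 1/1.03·[0.1455·0.0000 + 0.8545·6.9500] = 5.7661; exercise value = 6.0000 > continuation, so V_d = 6.0000 (exercise)
Node 0 (S = 20): continuation = 1/1.03·[0.1455·0.0000 + 0.8545·6.0000] = 4.9779; exercise value = 5.0000 > continuation, so V_0 = 5.0000 (exercise)

$5.00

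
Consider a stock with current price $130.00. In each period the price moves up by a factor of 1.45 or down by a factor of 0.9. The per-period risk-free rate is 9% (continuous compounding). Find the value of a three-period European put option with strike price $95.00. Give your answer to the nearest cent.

Risk-neutral probability p = (e^0.09 − 0.9)/(1.45 − 0.9) = 0.1942/0.5500 = 0.3530
Terminal stock prices: S_uuu = 396.3, S_uud = 246, S_udd = 152.7, S_ddd = 94.77
Terminal payoffs (K − S): max(-301.3, 0) = 0, max(-151, 0) = 0, max(-57.69, 0) = 0, max(0.23, 0) = 0.23
Node uu (S = 273.3): V_uu = e^(−0.09)·[0.3530·0.0000 + 0.6470·0.0000] = 0.0000
Node ud (S = 169.7): V_ud = e^(−0.09)·[0.3530·0.0000 + 0.6470·0.0000] = 0.0000
Node dd (S = 105.3): V_dd = e^(−0.09)·[0.3530·0.0000 + 0.6470·0.2300] = 0.1360
Node u (S = 188.5): V_u = e^(−0.09)·[0.3530·0.0000 + 0.6470·0.0000] = 0.0000
Node d (S = 117): V_d = e^(−0.09)·[0.3530·0.0000 + 0.6470·0.1360] = 0.0804
Node 0 (S = 130): V_0 = e^(−0.09)·[0.3530·0.0000 + 0.6470·0.0804] = 0.0475

$0.05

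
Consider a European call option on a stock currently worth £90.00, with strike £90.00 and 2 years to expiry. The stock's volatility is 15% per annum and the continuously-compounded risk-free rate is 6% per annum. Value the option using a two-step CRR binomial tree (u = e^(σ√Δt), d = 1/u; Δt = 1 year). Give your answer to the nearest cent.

CRR parameters: u = e^(σ√Δt) = e^(0.15·√1) = 1.1618, d = 1/u = 0.8607
Per-period rate: rΔt = 0.06·1 = 0.06, so R = e^0.06 = 1.0618
Risk-neutral probability p = (e^0.06 − 0.8607)/(1.1618 − 0.8607) = 0.2011/0.3011 = 0.6679
Terminal stock prices: S_uu = 121.5, S_ud = 90, S_dd = 66.67
Terminal payoffs (S − K): max(31.49, 0) = 31.49, max(0, 0) = 0, max(-23.33, 0) = 0
Node u (S = 104.6): V_u = e^(−0.06)·[0.6679·31.4873 + 0.3321·0.0000] = 19.8063
Node d (S = 77.46): V_d = e^(−0.06)·[0.6679·0.0000 + 0.3321·0.0000] = 0.0000
Node 0 (S = 90): V_0 = e^(−0.06)·[0.6679·19.8063 + 0.3321·0.0000] = 12.4586

£12.46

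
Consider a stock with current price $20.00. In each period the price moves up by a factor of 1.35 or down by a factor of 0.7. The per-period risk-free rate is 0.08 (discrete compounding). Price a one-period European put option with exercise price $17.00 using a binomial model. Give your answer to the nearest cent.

$1.15

Risk-neutral probability p = (1 + 0.08 − 0.7)/(1.35 − 0.7) = 0.3800/0.6500 = 0.5846
Terminal stock prices: S_u = 27, S_d = 14
Terminal payoffs (K − S): max(-10, 0) = 0, max(3, 0) = 3
Node 0 (S = 20): V_0 = 1/1.08·[0.5846·0.0000 + 0.4154·3.0000] = 1.1538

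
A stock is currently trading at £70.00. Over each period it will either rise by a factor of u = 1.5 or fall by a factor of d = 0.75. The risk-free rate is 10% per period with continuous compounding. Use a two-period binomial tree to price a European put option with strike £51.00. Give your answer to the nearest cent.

Risk-neutral probability p = (e^0.1 − 0.75)/(1.5 − 0.75) = 0.3552/0.7500 = 0.4736
Terminal stock prices: S_uu = 157.5, S_ud = 78.75, S_dd = 39.38
Terminal payoffs (K − S): max(-106.5, 0) = 0, max(-27.75, 0) = 0, max(11.62, 0) = 11.62
Node u (S = 105): V_u = e^(−0.1)·[0.4736·0.0000 + 0.5264·0.0000] = 0.0000
Node d (S = 52.5): V_d = e^(−0.1)·[0.4736·0.0000 + 0.5264·11.6250] = 5.5375
Node 0 (S = 70): V_0 = e^(−0.1)·[0.4736·0.0000 + 0.5264·5.5375] = 2.6377

£2.64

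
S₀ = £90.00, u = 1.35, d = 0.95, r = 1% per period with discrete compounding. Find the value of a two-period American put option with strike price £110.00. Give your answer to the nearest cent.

£20.62

Risk-neutral probability p = (1 + 0.01 − 0.95)/(1.35 − 0.95) = 0.0600/0.4000 = 0.1500
Terminal stock prices: S_uu = 164, S_ud = 115.4, S_dd = 81.22
Terminal payoffs (K − S): max(-54.03, 0) = 0, max(-5.425, 0) = 0, max(28.78, 0) = 28.78
Node u (S = 121.5): continuation = 1/1.01·[0.1500·0.0000 + 0.8500·0.0000] = 0.0000; exercise value = 0.0000 ≤ continuation, so V_u = 0.0000
Node d (S = 85.5): continuation = 1/1.01·[0.1500·0.0000 + 0.8500·28.7750] = 24.2166; exercise value = 24.5000 > continuation, so V_d = 24.5000 (exercise)
Node 0 (S = 90): continuation = 1/1.01·[0.1500·0.0000 + 0.8500·24.5000] = 20.6188; exercise value = 20.0000 ≤ continuation, so V_0 = 20.6188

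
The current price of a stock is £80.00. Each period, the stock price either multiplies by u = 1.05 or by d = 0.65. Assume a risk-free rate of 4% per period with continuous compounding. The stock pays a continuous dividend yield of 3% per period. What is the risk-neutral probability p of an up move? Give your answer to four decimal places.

p = 0.9001

Per-period risk-free factor R = e^0.04 = 1.0408; dividend-adjusted growth = e^(0.04−0.03) = 1.0101.
Risk-neutral probability p = (1.0101 − 0.65)/(1.05 − 0.65) = 0.3601/0.4000 = 0.9001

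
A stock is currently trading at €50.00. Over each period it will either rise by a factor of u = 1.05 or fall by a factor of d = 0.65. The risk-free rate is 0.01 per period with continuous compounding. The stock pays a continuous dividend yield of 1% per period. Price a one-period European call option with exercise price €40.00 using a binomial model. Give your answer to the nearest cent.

Per-period risk-free factor R = e^0.01 = 1.0101; dividend-adjusted growth = e^(0.01−0.01) = 1.0000.
Risk-neutral probability p = (1.0000 − 0.65)/(1.05 − 0.65) = 0.3500/0.4000 = 0.8750
Terminal stock prices: S_u = 52.5, S_d = 32.5
Terminal payoffs (S − K): max(12.5, 0) = 12.5, max(-7.5, 0) = 0
Node 0 (S = 50): V_0 = e^(−0.01)·[0.8750·12.5000 + 0.1250·0.0000] = 10.8287

€10.83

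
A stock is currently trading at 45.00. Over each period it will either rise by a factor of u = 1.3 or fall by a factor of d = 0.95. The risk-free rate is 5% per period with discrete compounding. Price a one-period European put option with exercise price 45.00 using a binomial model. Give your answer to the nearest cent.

1.53

Risk-neutral probability p = (1 + 0.05 − 0.95)/(1.3 − 0.95) = 0.1000/0.3500 = 0.2857
Terminal stock prices: S_u = 58.5, S_d = 42.75
Terminal payoffs (K − S): max(-13.5, 0) = 0, max(2.25, 0) = 2.25
Node 0 (S = 45): V_0 = 1/1.05·[0.2857·0.0000 + 0.7143·2.2500] = 1.5306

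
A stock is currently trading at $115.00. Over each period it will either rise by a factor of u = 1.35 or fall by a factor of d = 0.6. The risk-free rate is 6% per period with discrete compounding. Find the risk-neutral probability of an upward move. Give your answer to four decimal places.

p = 0.6133

Risk-neutral probability p = (1 + 0.06 − 0.6)/(1.35 − 0.6) = 0.4600/0.7500 = 0.6133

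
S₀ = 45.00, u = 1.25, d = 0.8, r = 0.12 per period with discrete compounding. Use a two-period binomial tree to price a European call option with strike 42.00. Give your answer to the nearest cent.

12.40

Risk-neutral probability p = (1 + 0.12 − 0.8)/(1.25 − 0.8) = 0.3200/0.4500 = 0.7111
Terminal stock prices: S_uu = 70.31, S_ud = 45, S_dd = 28.8
Terminal payoffs (S − K): max(28.31, 0) = 28.31, max(3, 0) = 3, max(-13.2, 0) = 0
Node u (S = 56.25): V_u = 1/1.12·[0.7111·28.3125 + 0.2889·3.0000] = 18.7500
Node d (S = 36): V_d = 1/1.12·[0.7111·3.0000 + 0.2889·0.0000] = 1.9048
Node 0 (S = 45): V_0 = 1/1.12·[0.7111·18.7500 + 0.2889·1.9048] = 12.3961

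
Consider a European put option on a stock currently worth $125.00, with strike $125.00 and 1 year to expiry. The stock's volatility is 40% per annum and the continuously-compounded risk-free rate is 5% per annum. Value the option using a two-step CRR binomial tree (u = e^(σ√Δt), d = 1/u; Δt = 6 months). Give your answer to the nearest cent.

CRR parameters: u = e^(σ√Δt) = e^(0.4·√0.5) = 1.3269, d = 1/u = 0.7536
Per-period rate: rΔt = 0.05·0.5 = 0.025, so R = e^0.025 = 1.0253
Risk-neutral probability p = (e^0.025 − 0.7536)/(1.3269 − 0.7536) = 0.2717/0.5733 = 0.4739
Terminal stock prices: S_uu = 220.1, S_ud = 125, S_dd = 71
Terminal payoffs (K − S): max(-95.08, 0) = 0, max(0, 0) = 0, max(54, 0) = 54
Node u (S = 165.9): V_u = e^(−0.025)·[0.4739·0.0000 + 0.5261·0.0000] = 0.0000
Node d (S = 94.2): V_d = e^(−0.025)·[0.4739·0.0000 + 0.5261·54.0037] = 27.7089
Node 0 (S = 125): V_0 = e^(−0.025)·[0.4739·0.0000 + 0.5261·27.7089] = 14.2173

$14.22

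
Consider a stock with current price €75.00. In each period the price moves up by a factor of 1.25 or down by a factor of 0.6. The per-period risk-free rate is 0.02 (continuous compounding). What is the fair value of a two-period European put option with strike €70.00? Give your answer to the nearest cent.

Risk-neutral probability p = (e^0.02 − 0.6)/(1.25 − 0.6) = 0.4202/0.6500 = 0.6465
Terminal stock prices: S_uu = 117.2, S_ud = 56.25, S_dd = 27
Terminal payoffs (K − S): max(-47.19, 0) = 0, max(13.75, 0) = 13.75, max(43, 0) = 43
Node u (S = 93.75): V_u = e^(−0.02)·[0.6465·0.0000 + 0.3535·13.7500] = 4.7649
Node d (S = 45): V_d = e^(−0.02)·[0.6465·13.7500 + 0.3535·43.0000] = 23.6139
Node 0 (S = 75): V_0 = e^(−0.02)·[0.6465·4.7649 + 0.3535·23.6139] = 11.2024

€11.20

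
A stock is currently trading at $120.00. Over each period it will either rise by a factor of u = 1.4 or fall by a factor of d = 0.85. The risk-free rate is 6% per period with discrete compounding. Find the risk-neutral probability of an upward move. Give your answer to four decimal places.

p = 0.3818

Risk-neutral probability p = (1 + 0.06 − 0.85)/(1.4 − 0.85) = 0.2100/0.5500 = 0.3818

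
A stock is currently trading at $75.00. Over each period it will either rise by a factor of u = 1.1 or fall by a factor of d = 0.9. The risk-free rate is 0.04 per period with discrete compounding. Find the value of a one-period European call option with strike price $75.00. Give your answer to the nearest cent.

$5.05

Risk-neutral probability p = (1 + 0.04 − 0.9)/(1.1 − 0.9) = 0.1400/0.2000 = 0.7000
Terminal stock prices: S_u = 82.5, S_d = 67.5
Terminal payoffs (S − K): max(7.5, 0) = 7.5, max(-7.5, 0) = 0
Node 0 (S = 75): V_0 = 1/1.04·[0.7000·7.5000 + 0.3000·0.0000] = 5.0481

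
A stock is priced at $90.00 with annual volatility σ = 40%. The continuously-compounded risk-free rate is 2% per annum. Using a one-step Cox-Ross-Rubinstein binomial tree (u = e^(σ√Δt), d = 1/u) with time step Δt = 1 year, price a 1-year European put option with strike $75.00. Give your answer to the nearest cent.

CRR parameters: u = e^(σ√Δt) = e^(0.4·√1) = 1.4918, d = 1/u = 0.6703
Per-period rate: rΔt = 0.02·1 = 0.02, so R = e^0.02 = 1.0202
Risk-neutral probability p = (e^0.02 − 0.6703)/(1.4918 − 0.6703) = 0.3499/0.8215 = 0.4259
Terminal stock prices: S_u = 134.3, S_d = 60.33
Terminal payoffs (K − S): max(-59.26, 0) = 0, max(14.67, 0) = 14.67
Node 0 (S = 90): V_0 = e^(−0.02)·[0.4259·0.0000 + 0.5741·14.6712] = 8.2559

$8.26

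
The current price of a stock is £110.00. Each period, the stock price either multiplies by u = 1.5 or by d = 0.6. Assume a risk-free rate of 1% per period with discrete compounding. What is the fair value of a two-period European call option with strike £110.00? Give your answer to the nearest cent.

Risk-neutral probability p = (1 + 0.01 − 0.6)/(1.5 − 0.6) = 0.4100/0.9000 = 0.4556
Terminal stock prices: S_uu = 247.5, S_ud = 99, S_dd = 39.6
Terminal payoffs (S − K): max(137.5, 0) = 137.5, max(-11, 0) = 0, max(-70.4, 0) = 0
Node u (S = 165): V_u = 1/1.01·[0.4556·137.5000 + 0.5444·0.0000] = 62.0187
Node d (S = 66): V_d = 1/1.01·[0.4556·0.0000 + 0.5444·0.0000] = 0.0000
Node 0 (S = 110): V_0 = 1/1.01·[0.4556·62.0187 + 0.5444·0.0000] = 27.9732

£27.97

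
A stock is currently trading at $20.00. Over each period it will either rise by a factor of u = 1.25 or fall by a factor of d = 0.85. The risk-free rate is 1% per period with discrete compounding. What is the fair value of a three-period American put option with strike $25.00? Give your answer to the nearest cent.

Risk-neutral probability p = (1 + 0.01 − 0.85)/(1.25 − 0.85) = 0.1600/0.4000 = 0.4000
Terminal stock prices: S_uuu = 39.06, S_uud = 26.56, S_udd = 18.06, S_ddd = 12.28
Terminal payoffs (K − S): max(-14.06, 0) = 0, max(-1.562, 0) = 0, max(6.938, 0) = 6.938, max(12.72, 0) = 12.72
Node uu (S = 31.25): continuation = 1/1.01·[0.4000·0.0000 + 0.6000·0.0000] = 0.0000; exercise value = 0.0000 ≤ continuation, so V_uu = 0.0000
Node ud (S = 21.25): continuation = 1/1.01·[0.4000·0.0000 + 0.6000·6.9375] = 4.1213; exercise value = 3.7500 ≤ continuation, so V_ud = 4.1213
Node dd (S = 14.45): continuation = 1/1.01·[0.4000·6.9375 + 0.6000·12.7175] = 10.3025; exercise value = 10.5500 > continuation, so V_dd = 10.5500 (exercise)
Node u (S = 25): continuation = 1/1.01·[0.4000·0.0000 + 0.6000·4.1213] = 2.4483; exercise value = 0.0000 ≤ continuation, so V_u = 2.4483
Node d (S = 17): continuation = 1/1.01·[0.4000·4.1213 + 0.6000·10.5500] = 7.8995; exercise value = 8.0000 > continuation, so V_d = 8.0000 (exercise)
Node 0 (S = 20): continuation = 1/1.01·[0.4000·2.4483 + 0.6000·8.0000] = 5.7221; exercise value = 5.0000 ≤ continuation, so V_0 = 5.7221

$5.72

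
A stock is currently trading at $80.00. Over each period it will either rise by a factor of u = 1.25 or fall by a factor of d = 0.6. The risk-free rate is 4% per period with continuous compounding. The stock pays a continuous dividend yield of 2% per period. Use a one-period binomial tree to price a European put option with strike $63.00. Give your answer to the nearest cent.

Per-period risk-free factor R = e^0.04 = 1.0408; dividend-adjusted growth = e^(0.04−0.02) = 1.0202.
Risk-neutral probability p = (1.0202 − 0.6)/(1.25 − 0.6) = 0.4202/0.6500 = 0.6465
Terminal stock prices: S_u = 100, S_d = 48
Terminal payoffs (K − S): max(-37, 0) = 0, max(15, 0) = 15
Node 0 (S = 80): V_0 = e^(−0.04)·[0.6465·0.0000 + 0.3535·15.0000] = 5.0951

$5.10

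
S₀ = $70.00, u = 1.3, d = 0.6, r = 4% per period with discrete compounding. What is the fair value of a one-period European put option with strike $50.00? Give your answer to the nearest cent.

Risk-neutral probability p = (1 + 0.04 − 0.6)/(1.3 − 0.6) = 0.4400/0.7000 = 0.6286
Terminal stock prices: S_u = 91, S_d = 42
Terminal payoffs (K − S): max(-41, 0) = 0, max(8, 0) = 8
Node 0 (S = 70): V_0 = 1/1.04·[0.6286·0.0000 + 0.3714·8.0000] = 2.8571

$2.86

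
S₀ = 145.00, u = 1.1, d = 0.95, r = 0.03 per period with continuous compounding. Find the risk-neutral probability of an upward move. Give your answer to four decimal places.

p = 0.5364

Risk-neutral probability p = (e^0.03 − 0.95)/(1.1 − 0.95) = 0.0805/0.1500 = 0.5364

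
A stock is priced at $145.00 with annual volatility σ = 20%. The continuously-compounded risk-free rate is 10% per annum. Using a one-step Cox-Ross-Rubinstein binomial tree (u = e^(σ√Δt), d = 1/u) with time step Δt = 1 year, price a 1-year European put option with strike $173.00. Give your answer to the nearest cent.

CRR parameters: u = e^(σ√Δt) = e^(0.2·√1) = 1.2214, d = 1/u = 0.8187
Per-period rate: rΔt = 0.1·1 = 0.1, so R = e^0.1 = 1.1052
Risk-neutral probability p = (e^0.1 − 0.8187)/(1.2214 − 0.8187) = 0.2864/0.4027 = 0.7113
Terminal stock prices: S_u = 177.1, S_d = 118.7
Terminal payoffs (K − S): max(-4.103, 0) = 0, max(54.28, 0) = 54.28
Node 0 (S = 145): V_0 = e^(−0.1)·[0.7113·0.0000 + 0.2887·54.2840] = 14.1780

$14.18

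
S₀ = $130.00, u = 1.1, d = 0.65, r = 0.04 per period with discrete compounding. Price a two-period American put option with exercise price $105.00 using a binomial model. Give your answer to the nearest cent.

Risk-neutral probability p = (1 + 0.04 − 0.65)/(1.1 − 0.65) = 0.3900/0.4500 = 0.8667
Terminal stock prices: S_uu = 157.3, S_ud = 92.95, S_dd = 54.93
Terminal payoffs (K − S): max(-52.3, 0) = 0, max(12.05, 0) = 12.05, max(50.07, 0) = 50.07
Node u (S = 143): continuation = 1/1.04·[0.8667·0.0000 + 0.1333·12.0500] = 1.5449; exercise value = 0.0000 ≤ continuation, so V_u = 1.5449
Node d (S = 84.5): continuation = 1/1.04·[0.8667·12.0500 + 0.1333·50.0750] = 16.4615; exercise value = 20.5000 > continuation, so V_d = 20.5000 (exercise)
Node 0 (S = 130): continuation = 1/1.04·[0.8667·1.5449 + 0.1333·20.5000] = 3.9156; exercise value = 0.0000 ≤ continuation, so V_0 = 3.9156

$3.92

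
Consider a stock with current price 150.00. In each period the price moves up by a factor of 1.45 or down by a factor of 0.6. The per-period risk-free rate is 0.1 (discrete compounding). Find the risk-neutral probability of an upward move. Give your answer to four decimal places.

p = 0.5882

Risk-neutral probability p = (1 + 0.1 − 0.6)/(1.45 − 0.6) = 0.5000/0.8500 = 0.5882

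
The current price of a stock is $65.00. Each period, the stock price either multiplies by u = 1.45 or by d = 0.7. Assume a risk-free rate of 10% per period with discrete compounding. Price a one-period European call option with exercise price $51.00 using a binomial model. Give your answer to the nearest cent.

Risk-neutral probability p = (1 + 0.1 − 0.7)/(1.45 − 0.7) = 0.4000/0.7500 = 0.5333
Terminal stock prices: S_u = 94.25, S_d = 45.5
Terminal payoffs (S − K): max(43.25, 0) = 43.25, max(-5.5, 0) = 0
Node 0 (S = 65): V_0 = 1/1.1·[0.5333·43.2500 + 0.4667·0.0000] = 20.9697

$20.97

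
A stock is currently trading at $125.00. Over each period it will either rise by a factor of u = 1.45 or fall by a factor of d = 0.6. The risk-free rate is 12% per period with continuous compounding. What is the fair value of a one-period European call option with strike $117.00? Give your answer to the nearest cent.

Risk-neutral probability p = (e^0.12 − 0.6)/(1.45 − 0.6) = 0.5275/0.8500 = 0.6206
Terminal stock prices: S_u = 181.2, S_d = 75
Terminal payoffs (S − K): max(64.25, 0) = 64.25, max(-42, 0) = 0
Node 0 (S = 125): V_0 = e^(−0.12)·[0.6206·64.2500 + 0.3794·0.0000] = 35.3638

$35.36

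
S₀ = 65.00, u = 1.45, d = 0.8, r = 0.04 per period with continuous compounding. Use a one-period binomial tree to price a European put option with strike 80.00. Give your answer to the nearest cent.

16.94

Risk-neutral probability p = (e^0.04 − 0.8)/(1.45 − 0.8) = 0.2408/0.6500 = 0.3705
Terminal stock prices: S_u = 94.25, S_d = 52
Terminal payoffs (K − S): max(-14.25, 0) = 0, max(28, 0) = 28
Node 0 (S = 65): V_0 = e^(−0.04)·[0.3705·0.0000 + 0.6295·28.0000] = 16.9355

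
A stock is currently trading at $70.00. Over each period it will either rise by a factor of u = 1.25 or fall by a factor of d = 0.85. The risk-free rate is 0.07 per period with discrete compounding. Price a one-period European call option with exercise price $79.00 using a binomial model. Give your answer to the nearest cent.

$4.37

Risk-neutral probability p = (1 + 0.07 − 0.85)/(1.25 − 0.85) = 0.2200/0.4000 = 0.5500
Terminal stock prices: S_u = 87.5, S_d = 59.5
Terminal payoffs (S − K): max(8.5, 0) = 8.5, max(-19.5, 0) = 0
Node 0 (S = 70): V_0 = 1/1.07·[0.5500·8.5000 + 0.4500·0.0000] = 4.3692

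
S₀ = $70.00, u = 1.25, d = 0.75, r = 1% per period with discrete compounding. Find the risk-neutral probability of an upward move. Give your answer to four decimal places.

Risk-neutral probability p = (1 + 0.01 − 0.75)/(1.25 − 0.75) = 0.2600/0.5000 = 0.5200

p = 0.5200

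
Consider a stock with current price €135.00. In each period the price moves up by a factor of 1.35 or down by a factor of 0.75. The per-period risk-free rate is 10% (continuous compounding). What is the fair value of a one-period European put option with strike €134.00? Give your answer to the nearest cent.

€12.09

Risk-neutral probability p = (e^0.1 − 0.75)/(1.35 − 0.75) = 0.3552/0.6000 = 0.5920
Terminal stock prices: S_u = 182.2, S_d = 101.2
Terminal payoffs (K − S): max(-48.25, 0) = 0, max(32.75, 0) = 32.75
Node 0 (S = 135): V_0 = e^(−0.1)·[0.5920·0.0000 + 0.4080·32.7500] = 12.0919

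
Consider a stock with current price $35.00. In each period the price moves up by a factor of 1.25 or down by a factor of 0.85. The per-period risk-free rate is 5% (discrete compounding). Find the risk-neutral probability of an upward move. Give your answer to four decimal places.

p = 0.5000

Risk-neutral probability p = (1 + 0.05 − 0.85)/(1.25 − 0.85) = 0.2000/0.4000 = 0.5000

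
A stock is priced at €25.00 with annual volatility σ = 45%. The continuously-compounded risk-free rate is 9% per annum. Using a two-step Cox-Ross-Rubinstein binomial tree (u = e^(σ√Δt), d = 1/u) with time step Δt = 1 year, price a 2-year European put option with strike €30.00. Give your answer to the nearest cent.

CRR parameters: u = e^(σ√Δt) = e^(0.45·√1) = 1.5683, d = 1/u = 0.6376
Per-period rate: rΔt = 0.09·1 = 0.09, so R = e^0.09 = 1.0942
Risk-neutral probability p = (e^0.09 − 0.6376)/(1.5683 − 0.6376) = 0.4565/0.9307 = 0.4905
Terminal stock prices: S_uu = 61.49, S_ud = 25, S_dd = 10.16
Terminal payoffs (K − S): max(-31.49, 0) = 0, max(5, 0) = 5, max(19.84, 0) = 19.84
Node u (S = 39.21): V_u = e^(−0.09)·[0.4905·0.0000 + 0.5095·5.0000] = 2.3280
Node d (S = 15.94): V_d = e^(−0.09)·[0.4905·5.0000 + 0.5095·19.8358] = 11.4772
Node 0 (S = 25): V_0 = e^(−0.09)·[0.4905·2.3280 + 0.5095·11.4772] = 6.3875

€6.39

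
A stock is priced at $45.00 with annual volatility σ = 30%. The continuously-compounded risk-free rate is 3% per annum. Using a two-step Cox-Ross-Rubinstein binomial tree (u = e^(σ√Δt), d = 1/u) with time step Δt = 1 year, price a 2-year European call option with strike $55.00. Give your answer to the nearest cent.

$5.75

CRR parameters: u = e^(σ√Δt) = e^(0.3·√1) = 1.3499, d = 1/u = 0.7408
Per-period rate: rΔt = 0.03·1 = 0.03, so R = e^0.03 = 1.0305
Risk-neutral probability p = (e^0.03 − 0.7408)/(1.3499 − 0.7408) = 0.2896/0.6090 = 0.4756
Terminal stock prices: S_uu = 82, S_ud = 45, S_dd = 24.7
Terminal payoffs (S − K): max(27, 0) = 27, max(-10, 0) = 0, max(-30.3, 0) = 0
Node u (S = 60.74): V_u = e^(−0.03)·[0.4756·26.9953 + 0.5244·0.0000] = 12.4585
Node d (S = 33.34): V_d = e^(−0.03)·[0.4756·0.0000 + 0.5244·0.0000] = 0.0000
Node 0 (S = 45): V_0 = e^(−0.03)·[0.4756·12.4585 + 0.5244·0.0000] = 5.7497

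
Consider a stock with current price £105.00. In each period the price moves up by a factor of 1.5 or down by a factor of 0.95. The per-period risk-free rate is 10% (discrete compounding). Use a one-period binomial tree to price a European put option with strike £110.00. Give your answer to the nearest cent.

Risk-neutral probability p = (1 + 0.1 − 0.95)/(1.5 − 0.95) = 0.1500/0.5500 = 0.2727
Terminal stock prices: S_u = 157.5, S_d = 99.75
Terminal payoffs (K − S): max(-47.5, 0) = 0, max(10.25, 0) = 10.25
Node 0 (S = 105): V_0 = 1/1.1·[0.2727·0.0000 + 0.7273·10.2500] = 6.7769

£6.78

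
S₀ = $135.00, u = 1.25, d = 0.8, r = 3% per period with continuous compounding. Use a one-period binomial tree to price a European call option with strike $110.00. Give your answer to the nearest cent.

Risk-neutral probability p = (e^0.03 − 0.8)/(1.25 − 0.8) = 0.2305/0.4500 = 0.5121
Terminal stock prices: S_u = 168.8, S_d = 108
Terminal payoffs (S − K): max(58.75, 0) = 58.75, max(-2, 0) = 0
Node 0 (S = 135): V_0 = e^(−0.03)·[0.5121·58.7500 + 0.4879·0.0000] = 29.1979

$29.20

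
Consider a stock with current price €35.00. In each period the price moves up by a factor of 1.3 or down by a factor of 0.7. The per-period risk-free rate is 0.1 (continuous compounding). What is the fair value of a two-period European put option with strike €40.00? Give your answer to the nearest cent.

€4.90

Risk-neutral probability p = (e^0.1 − 0.7)/(1.3 − 0.7) = 0.4052/0.6000 = 0.6753
Terminal stock prices: S_uu = 59.15, S_ud = 31.85, S_dd = 17.15
Terminal payoffs (K − S): max(-19.15, 0) = 0, max(8.15, 0) = 8.15, max(22.85, 0) = 22.85
Node u (S = 45.5): V_u = e^(−0.1)·[0.6753·0.0000 + 0.3247·8.1500] = 2.3946
Node d (S = 24.5): V_d = e^(−0.1)·[0.6753·8.1500 + 0.3247·22.8500] = 11.6935
Node 0 (S = 35): V_0 = e^(−0.1)·[0.6753·2.3946 + 0.3247·11.6935] = 4.8989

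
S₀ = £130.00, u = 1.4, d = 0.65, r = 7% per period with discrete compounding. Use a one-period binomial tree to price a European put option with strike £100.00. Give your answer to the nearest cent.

Risk-neutral probability p = (1 + 0.07 − 0.65)/(1.4 − 0.65) = 0.4200/0.7500 = 0.5600
Terminal stock prices: S_u = 182, S_d = 84.5
Terminal payoffs (K − S): max(-82, 0) = 0, max(15.5, 0) = 15.5
Node 0 (S = 130): V_0 = 1/1.07·[0.5600·0.0000 + 0.4400·15.5000] = 6.3738

£6.37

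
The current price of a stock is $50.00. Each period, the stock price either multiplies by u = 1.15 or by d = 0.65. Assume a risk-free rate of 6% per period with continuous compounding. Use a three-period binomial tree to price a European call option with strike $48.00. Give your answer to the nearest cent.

Risk-neutral probability p = (e^0.06 − 0.65)/(1.15 − 0.65) = 0.4118/0.5000 = 0.8237
Terminal stock prices: S_uuu = 76.04, S_uud = 42.98, S_udd = 24.29, S_ddd = 13.73
Terminal payoffs (S − K): max(28.04, 0) = 28.04, max(-5.019, 0) = 0, max(-23.71, 0) = 0, max(-34.27, 0) = 0
Node uu (S = 66.12): V_uu = e^(−0.06)·[0.8237·28.0437 + 0.1763·0.0000] = 21.7537
Node ud (S = 37.38): V_ud = e^(−0.06)·[0.8237·0.0000 + 0.1763·0.0000] = 0.0000
Node dd (S = 21.13): V_dd = e^(−0.06)·[0.8237·0.0000 + 0.1763·0.0000] = 0.0000
Node u (S = 57.5): V_u = e^(−0.06)·[0.8237·21.7537 + 0.1763·0.0000] = 16.8745
Node d (S = 32.5): V_d = e^(−0.06)·[0.8237·0.0000 + 0.1763·0.0000] = 0.0000
Node 0 (S = 50): V_0 = e^(−0.06)·[0.8237·16.8745 + 0.1763·0.0000] = 13.0896

$13.09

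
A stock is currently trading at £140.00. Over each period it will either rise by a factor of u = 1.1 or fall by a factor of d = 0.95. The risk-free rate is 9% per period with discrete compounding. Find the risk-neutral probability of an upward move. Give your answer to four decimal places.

Risk-neutral probability p = (1 + 0.09 − 0.95)/(1.1 − 0.95) = 0.1400/0.1500 = 0.9333

p = 0.9333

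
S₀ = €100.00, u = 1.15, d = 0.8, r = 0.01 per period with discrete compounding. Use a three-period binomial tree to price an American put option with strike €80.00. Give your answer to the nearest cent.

Risk-neutral probability p = (1 + 0.01 − 0.8)/(1.15 − 0.8) = 0.2100/0.3500 = 0.6000
Terminal stock prices: S_uuu = 152.1, S_uud = 105.8, S_udd = 73.6, S_ddd = 51.2
Terminal payoffs (K − S): max(-72.09, 0) = 0, max(-25.8, 0) = 0, max(6.4, 0) = 6.4, max(28.8, 0) = 28.8
Node uu (S = 132.2): continuation = 1/1.01·[0.6000·0.0000 + 0.4000·0.0000] = 0.0000; exercise value = 0.0000 ≤ continuation, so V_uu = 0.0000
Node ud (S = 92): continuation = 1/1.01·[0.6000·0.0000 + 0.4000·6.4000] = 2.5347; exercise value = 0.0000 ≤ continuation, so V_ud = 2.5347
Node dd (S = 64): continuation = 1/1.01·[0.6000·6.4000 + 0.4000·28.8000] = 15.2079; exercise value = 16.0000 > continuation, so V_dd = 16.0000 (exercise)
Node u (S = 115): continuation = 1/1.01·[0.6000·0.0000 + 0.4000·2.5347] = 1.0038; exercise value = 0.0000 ≤ continuation, so V_u = 1.0038
Node d (S = 80): continuation = 1/1.01·[0.6000·2.5347 + 0.4000·16.0000] = 7.8424; exercise value = 0.0000 ≤ continuation, so V_d = 7.8424
Node 0 (S = 100): continuation = 1/1.01·[0.6000·1.0038 + 0.4000·7.8424] = 3.7022; exercise value = 0.0000 ≤ continuation, so V_0 = 3.7022

€3.70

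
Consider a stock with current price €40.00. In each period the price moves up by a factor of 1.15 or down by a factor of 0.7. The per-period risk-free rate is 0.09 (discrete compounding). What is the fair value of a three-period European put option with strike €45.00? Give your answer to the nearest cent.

€2.71

Risk-neutral probability p = (1 + 0.09 − 0.7)/(1.15 − 0.7) = 0.3900/0.4500 = 0.8667
Terminal stock prices: S_uuu = 60.83, S_uud = 37.03, S_udd = 22.54, S_ddd = 13.72
Terminal payoffs (K − S): max(-15.83, 0) = 0, max(7.97, 0) = 7.97, max(22.46, 0) = 22.46, max(31.28, 0) = 31.28
Node uu (S = 52.9): V_uu = 1/1.09·[0.8667·0.0000 + 0.1333·7.9700] = 0.9749
Node ud (S = 32.2): V_ud = 1/1.09·[0.8667·7.9700 + 0.1333·22.4600] = 9.0844
Node dd (S = 19.6): V_dd = 1/1.09·[0.8667·22.4600 + 0.1333·31.2800] = 21.6844
Node u (S = 46): V_u = 1/1.09·[0.8667·0.9749 + 0.1333·9.0844] = 1.8864
Node d (S = 28): V_d = 1/1.09·[0.8667·9.0844 + 0.1333·21.6844] = 9.8756
Node 0 (S = 40): V_0 = 1/1.09·[0.8667·1.8864 + 0.1333·9.8756] = 2.7079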